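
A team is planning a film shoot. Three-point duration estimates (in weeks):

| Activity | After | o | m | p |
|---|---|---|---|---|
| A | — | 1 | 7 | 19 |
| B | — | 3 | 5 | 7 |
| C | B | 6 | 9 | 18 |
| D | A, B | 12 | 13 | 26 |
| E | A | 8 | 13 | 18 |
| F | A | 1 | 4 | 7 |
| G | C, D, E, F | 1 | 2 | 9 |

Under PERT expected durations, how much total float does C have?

te_A = (1 + 4·7 + 19)/6 = 48/6 = 8
te_B = (3 + 4·5 + 7)/6 = 30/6 = 5
te_C = (6 + 4·9 + 18)/6 = 60/6 = 10
te_D = (12 + 4·13 + 26)/6 = 90/6 = 15
te_E = (8 + 4·13 + 18)/6 = 78/6 = 13
te_F = (1 + 4·4 + 7)/6 = 24/6 = 4
te_G = (1 + 4·2 + 9)/6 = 18/6 = 3

Forward pass:
ES_A = 0; EF_A = 8
ES_B = 0; EF_B = 5
ES_C = 5; EF_C = 5+10 = 15
ES_D = max(EF_A=8, EF_B=5) = 8; EF_D = 8+15 = 23
ES_E = 8; EF_E = 8+13 = 21
ES_F = 8; EF_F = 8+4 = 12
ES_G = max(EF_C=15, EF_D=23, EF_E=21, EF_F=12) = 23; EF_G = 23+3 = 26
Expected project duration μ = 26 weeks. Critical path: A → D → G.

Backward pass:
LF_G = 26; LS_G = 26−3 = 23
LF_F = LS_G = 23; LS_F = 23−4 = 19
LF_E = LS_G = 23; LS_E = 23−13 = 10
LF_D = LS_G = 23; LS_D = 23−15 = 8
LF_C = LS_G = 23; LS_C = 23−10 = 13
LF_B = min(LS_C=13, LS_D=8) = 8; LS_B = 8−5 = 3
LF_A = min(LS_D=8, LS_E=10, LS_F=19) = 8; LS_A = 8−8 = 0
Slack_C = LS_C − ES_C = 13 − 5 = 8

8 weeks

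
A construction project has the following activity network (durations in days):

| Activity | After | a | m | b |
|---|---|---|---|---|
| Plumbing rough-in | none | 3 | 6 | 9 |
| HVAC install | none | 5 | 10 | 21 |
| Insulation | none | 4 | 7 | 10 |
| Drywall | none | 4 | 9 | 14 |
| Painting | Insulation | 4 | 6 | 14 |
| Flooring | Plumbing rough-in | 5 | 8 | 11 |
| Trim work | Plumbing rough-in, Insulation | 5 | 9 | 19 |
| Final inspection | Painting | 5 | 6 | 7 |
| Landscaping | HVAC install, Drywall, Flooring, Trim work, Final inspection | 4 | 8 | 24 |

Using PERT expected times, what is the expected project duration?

te_Plumbing rough-in = (3 + 4·6 + 9)/6 = 36/6 = 6
te_HVAC install = (5 + 4·10 + 21)/6 = 66/6 = 11
te_Insulation = (4 + 4·7 + 10)/6 = 42/6 = 7
te_Drywall = (4 + 4·9 + 14)/6 = 54/6 = 9
te_Painting = (4 + 4·6 + 14)/6 = 42/6 = 7
te_Flooring = (5 + 4·8 + 11)/6 = 48/6 = 8
te_Trim work = (5 + 4·9 + 19)/6 = 60/6 = 10
te_Final inspection = (5 + 4·6 + 7)/6 = 36/6 = 6
te_Landscaping = (4 + 4·8 + 24)/6 = 60/6 = 10

Forward pass:
ES_Plumbing rough-in = 0; EF_Plumbing rough-in = 6
ES_HVAC install = 0; EF_HVAC install = 11
ES_Insulation = 0; EF_Insulation = 7
ES_Drywall = 0; EF_Drywall = 9
ES_Painting = 7; EF_Painting = 7+7 = 14
ES_Flooring = 6; EF_Flooring = 6+8 = 14
ES_Trim work = max(EF_Plumbing rough-in=6, EF_Insulation=7) = 7; EF_Trim work = 7+10 = 17
ES_Final inspection = 14; EF_Final inspection = 14+6 = 20
ES_Landscaping = max(EF_HVAC install=11, EF_Drywall=9, EF_Flooring=14, EF_Trim work=17, EF_Final inspection=20) = 20; EF_Landscaping = 20+10 = 30
Expected project duration μ = 30 days. Critical path: Insulation → Painting → Final inspection → Landscaping.

30 days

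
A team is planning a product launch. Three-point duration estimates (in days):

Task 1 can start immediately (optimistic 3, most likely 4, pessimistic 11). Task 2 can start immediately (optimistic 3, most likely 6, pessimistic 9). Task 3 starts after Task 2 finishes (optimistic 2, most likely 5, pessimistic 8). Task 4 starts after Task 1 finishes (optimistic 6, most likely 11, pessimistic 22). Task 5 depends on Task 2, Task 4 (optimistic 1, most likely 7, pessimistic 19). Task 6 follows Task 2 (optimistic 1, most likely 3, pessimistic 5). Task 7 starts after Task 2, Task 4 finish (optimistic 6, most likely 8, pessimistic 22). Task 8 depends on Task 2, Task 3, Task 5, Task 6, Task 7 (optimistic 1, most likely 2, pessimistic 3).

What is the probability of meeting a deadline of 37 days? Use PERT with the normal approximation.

te_Task 1 = (3 + 4·4 + 11)/6 = 30/6 = 5; σ²_Task 1 = ((11−3)/6)² = 1.778
te_Task 2 = (3 + 4·6 + 9)/6 = 36/6 = 6; σ²_Task 2 = ((9−3)/6)² = 1.000
te_Task 3 = (2 + 4·5 + 8)/6 = 30/6 = 5; σ²_Task 3 = ((8−2)/6)² = 1.000
te_Task 4 = (6 + 4·11 + 22)/6 = 72/6 = 12; σ²_Task 4 = ((22−6)/6)² = 7.111
te_Task 5 = (1 + 4·7 + 19)/6 = 48/6 = 8; σ²_Task 5 = ((19−1)/6)² = 9.000
te_Task 6 = (1 + 4·3 + 5)/6 = 18/6 = 3; σ²_Task 6 = ((5−1)/6)² = 0.444
te_Task 7 = (6 + 4·8 + 22)/6 = 60/6 = 10; σ²_Task 7 = ((22−6)/6)² = 7.111
te_Task 8 = (1 + 4·2 + 3)/6 = 12/6 = 2; σ²_Task 8 = ((3−1)/6)² = 0.111

Forward pass:
ES_Task 1 = 0; EF_Task 1 = 5
ES_Task 2 = 0; EF_Task 2 = 6
ES_Task 3 = 6; EF_Task 3 = 6+5 = 11
ES_Task 4 = 5; EF_Task 4 = 5+12 = 17
ES_Task 5 = max(EF_Task 2=6, EF_Task 4=17) = 17; EF_Task 5 = 17+8 = 25
ES_Task 6 = 6; EF_Task 6 = 6+3 = 9
ES_Task 7 = max(EF_Task 2=6, EF_Task 4=17) = 17; EF_Task 7 = 17+10 = 27
ES_Task 8 = max(EF_Task 2=6, EF_Task 3=11, EF_Task 5=25, EF_Task 6=9, EF_Task 7=27) = 27; EF_Task 8 = 27+2 = 29
Expected project duration μ = 29 days. Critical path: Task 1 → Task 4 → Task 7 → Task 8.

Variance along critical path = 1.778 + 7.111 + 7.111 + 0.111 = 16.111; σ = √16.111 = 4.014 days.
Z = (37 − 29) / 4.014 = 1.993
P(T ≤ 37) = Φ(1.993) ≈ 0.977

0.977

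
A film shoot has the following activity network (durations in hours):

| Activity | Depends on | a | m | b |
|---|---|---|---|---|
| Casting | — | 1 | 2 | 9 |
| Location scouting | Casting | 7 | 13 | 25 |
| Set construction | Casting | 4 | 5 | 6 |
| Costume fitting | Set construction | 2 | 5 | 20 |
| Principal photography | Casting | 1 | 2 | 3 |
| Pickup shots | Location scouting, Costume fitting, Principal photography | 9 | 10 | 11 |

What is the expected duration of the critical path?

27 hours

te_Casting = (1 + 4·2 + 9)/6 = 18/6 = 3
te_Location scouting = (7 + 4·13 + 25)/6 = 84/6 = 14
te_Set construction = (4 + 4·5 + 6)/6 = 30/6 = 5
te_Costume fitting = (2 + 4·5 + 20)/6 = 42/6 = 7
te_Principal photography = (1 + 4·2 + 3)/6 = 12/6 = 2
te_Pickup shots = (9 + 4·10 + 11)/6 = 60/6 = 10

Forward pass:
ES_Casting = 0; EF_Casting = 3
ES_Location scouting = 3; EF_Location scouting = 3+14 = 17
ES_Set construction = 3; EF_Set construction = 3+5 = 8
ES_Costume fitting = 8; EF_Costume fitting = 8+7 = 15
ES_Principal photography = 3; EF_Principal photography = 3+2 = 5
ES_Pickup shots = max(EF_Location scouting=17, EF_Costume fitting=15, EF_Principal photography=5) = 17; EF_Pickup shots = 17+10 = 27
Expected project duration μ = 27 hours. Critical path: Casting → Location scouting → Pickup shots.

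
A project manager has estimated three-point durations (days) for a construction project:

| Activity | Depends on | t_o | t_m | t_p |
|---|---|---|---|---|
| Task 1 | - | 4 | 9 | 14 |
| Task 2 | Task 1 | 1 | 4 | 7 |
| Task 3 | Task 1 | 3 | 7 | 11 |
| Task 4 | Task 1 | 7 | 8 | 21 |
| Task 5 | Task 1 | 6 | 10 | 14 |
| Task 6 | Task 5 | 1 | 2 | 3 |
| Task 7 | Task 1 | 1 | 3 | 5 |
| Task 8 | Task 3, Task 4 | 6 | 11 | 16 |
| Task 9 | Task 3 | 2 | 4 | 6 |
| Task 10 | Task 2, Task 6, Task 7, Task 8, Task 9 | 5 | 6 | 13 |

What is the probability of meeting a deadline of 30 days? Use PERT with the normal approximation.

te_Task 1 = (4 + 4·9 + 14)/6 = 54/6 = 9; σ²_Task 1 = ((14−4)/6)² = 2.778
te_Task 2 = (1 + 4·4 + 7)/6 = 24/6 = 4; σ²_Task 2 = ((7−1)/6)² = 1.000
te_Task 3 = (3 + 4·7 + 11)/6 = 42/6 = 7; σ²_Task 3 = ((11−3)/6)² = 1.778
te_Task 4 = (7 + 4·8 + 21)/6 = 60/6 = 10; σ²_Task 4 = ((21−7)/6)² = 5.444
te_Task 5 = (6 + 4·10 + 14)/6 = 60/6 = 10; σ²_Task 5 = ((14−6)/6)² = 1.778
te_Task 6 = (1 + 4·2 + 3)/6 = 12/6 = 2; σ²_Task 6 = ((3−1)/6)² = 0.111
te_Task 7 = (1 + 4·3 + 5)/6 = 18/6 = 3; σ²_Task 7 = ((5−1)/6)² = 0.444
te_Task 8 = (6 + 4·11 + 16)/6 = 66/6 = 11; σ²_Task 8 = ((16−6)/6)² = 2.778
te_Task 9 = (2 + 4·4 + 6)/6 = 24/6 = 4; σ²_Task 9 = ((6−2)/6)² = 0.444
te_Task 10 = (5 + 4·6 + 13)/6 = 42/6 = 7; σ²_Task 10 = ((13−5)/6)² = 1.778

Forward pass:
ES_Task 1 = 0; EF_Task 1 = 9
ES_Task 2 = 9; EF_Task 2 = 9+4 = 13
ES_Task 3 = 9; EF_Task 3 = 9+7 = 16
ES_Task 4 = 9; EF_Task 4 = 9+10 = 19
ES_Task 5 = 9; EF_Task 5 = 9+10 = 19
ES_Task 6 = 19; EF_Task 6 = 19+2 = 21
ES_Task 7 = 9; EF_Task 7 = 9+3 = 12
ES_Task 8 = max(EF_Task 3=16, EF_Task 4=19) = 19; EF_Task 8 = 19+11 = 30
ES_Task 9 = 16; EF_Task 9 = 16+4 = 20
ES_Task 10 = max(EF_Task 2=13, EF_Task 6=21, EF_Task 7=12, EF_Task 8=30, EF_Task 9=20) = 30; EF_Task 10 = 30+7 = 37
Expected project duration μ = 37 days. Critical path: Task 1 → Task 4 → Task 8 → Task 10.

Variance along critical path = 2.778 + 5.444 + 2.778 + 1.778 = 12.778; σ = √12.778 = 3.575 days.
Z = (30 − 37) / 3.575 = -1.958
P(T ≤ 30) = Φ(-1.958) ≈ 0.025

0.025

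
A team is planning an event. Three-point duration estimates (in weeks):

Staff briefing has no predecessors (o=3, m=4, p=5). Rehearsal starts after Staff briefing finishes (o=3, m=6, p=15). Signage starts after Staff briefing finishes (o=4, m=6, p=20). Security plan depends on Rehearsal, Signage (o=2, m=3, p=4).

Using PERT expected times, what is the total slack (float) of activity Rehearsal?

1 weeks

te_Staff briefing = (3 + 4·4 + 5)/6 = 24/6 = 4
te_Rehearsal = (3 + 4·6 + 15)/6 = 42/6 = 7
te_Signage = (4 + 4·6 + 20)/6 = 48/6 = 8
te_Security plan = (2 + 4·3 + 4)/6 = 18/6 = 3

Forward pass:
ES_Staff briefing = 0; EF_Staff briefing = 4
ES_Rehearsal = 4; EF_Rehearsal = 4+7 = 11
ES_Signage = 4; EF_Signage = 4+8 = 12
ES_Security plan = max(EF_Rehearsal=11, EF_Signage=12) = 12; EF_Security plan = 12+3 = 15
Expected project duration μ = 15 weeks. Critical path: Staff briefing → Signage → Security plan.

Backward pass:
LF_Security plan = 15; LS_Security plan = 15−3 = 12
LF_Signage = LS_Security plan = 12; LS_Signage = 12−8 = 4
LF_Rehearsal = LS_Security plan = 12; LS_Rehearsal = 12−7 = 5
LF_Staff briefing = min(LS_Rehearsal=5, LS_Signage=4) = 4; LS_Staff briefing = 4−4 = 0
Slack_Rehearsal = LS_Rehearsal − ES_Rehearsal = 5 − 4 = 1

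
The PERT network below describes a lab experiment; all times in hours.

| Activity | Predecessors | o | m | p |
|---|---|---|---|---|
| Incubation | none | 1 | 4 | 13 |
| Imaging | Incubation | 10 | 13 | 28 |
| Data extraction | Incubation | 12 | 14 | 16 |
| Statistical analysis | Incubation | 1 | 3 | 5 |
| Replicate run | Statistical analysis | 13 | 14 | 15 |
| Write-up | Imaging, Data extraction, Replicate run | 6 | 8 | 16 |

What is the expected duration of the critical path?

te_Incubation = (1 + 4·4 + 13)/6 = 30/6 = 5
te_Imaging = (10 + 4·13 + 28)/6 = 90/6 = 15
te_Data extraction = (12 + 4·14 + 16)/6 = 84/6 = 14
te_Statistical analysis = (1 + 4·3 + 5)/6 = 18/6 = 3
te_Replicate run = (13 + 4·14 + 15)/6 = 84/6 = 14
te_Write-up = (6 + 4·8 + 16)/6 = 54/6 = 9

Forward pass:
ES_Incubation = 0; EF_Incubation = 5
ES_Imaging = 5; EF_Imaging = 5+15 = 20
ES_Data extraction = 5; EF_Data extraction = 5+14 = 19
ES_Statistical analysis = 5; EF_Statistical analysis = 5+3 = 8
ES_Replicate run = 8; EF_Replicate run = 8+14 = 22
ES_Write-up = max(EF_Imaging=20, EF_Data extraction=19, EF_Replicate run=22) = 22; EF_Write-up = 22+9 = 31
Expected project duration μ = 31 hours. Critical path: Incubation → Statistical analysis → Replicate run → Write-up.

31 hours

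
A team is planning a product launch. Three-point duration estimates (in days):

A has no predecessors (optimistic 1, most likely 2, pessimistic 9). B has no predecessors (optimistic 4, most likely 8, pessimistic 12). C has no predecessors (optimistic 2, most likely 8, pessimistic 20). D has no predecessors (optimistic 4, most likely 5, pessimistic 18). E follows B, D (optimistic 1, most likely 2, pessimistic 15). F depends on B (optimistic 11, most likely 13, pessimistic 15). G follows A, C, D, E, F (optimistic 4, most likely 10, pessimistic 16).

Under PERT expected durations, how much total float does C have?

12 days

te_A = (1 + 4·2 + 9)/6 = 18/6 = 3
te_B = (4 + 4·8 + 12)/6 = 48/6 = 8
te_C = (2 + 4·8 + 20)/6 = 54/6 = 9
te_D = (4 + 4·5 + 18)/6 = 42/6 = 7
te_E = (1 + 4·2 + 15)/6 = 24/6 = 4
te_F = (11 + 4·13 + 15)/6 = 78/6 = 13
te_G = (4 + 4·10 + 16)/6 = 60/6 = 10

Forward pass:
ES_A = 0; EF_A = 3
ES_B = 0; EF_B = 8
ES_C = 0; EF_C = 9
ES_D = 0; EF_D = 7
ES_E = max(EF_B=8, EF_D=7) = 8; EF_E = 8+4 = 12
ES_F = 8; EF_F = 8+13 = 21
ES_G = max(EF_A=3, EF_C=9, EF_D=7, EF_E=12, EF_F=21) = 21; EF_G = 21+10 = 31
Expected project duration μ = 31 days. Critical path: B → F → G.

Backward pass:
LF_G = 31; LS_G = 31−10 = 21
LF_F = LS_G = 21; LS_F = 21−13 = 8
LF_E = LS_G = 21; LS_E = 21−4 = 17
LF_D = min(LS_E=17, LS_G=21) = 17; LS_D = 17−7 = 10
LF_C = LS_G = 21; LS_C = 21−9 = 12
LF_B = min(LS_E=17, LS_F=8) = 8; LS_B = 8−8 = 0
LF_A = LS_G = 21; LS_A = 21−3 = 18
Slack_C = LS_C − ES_C = 12 − 0 = 12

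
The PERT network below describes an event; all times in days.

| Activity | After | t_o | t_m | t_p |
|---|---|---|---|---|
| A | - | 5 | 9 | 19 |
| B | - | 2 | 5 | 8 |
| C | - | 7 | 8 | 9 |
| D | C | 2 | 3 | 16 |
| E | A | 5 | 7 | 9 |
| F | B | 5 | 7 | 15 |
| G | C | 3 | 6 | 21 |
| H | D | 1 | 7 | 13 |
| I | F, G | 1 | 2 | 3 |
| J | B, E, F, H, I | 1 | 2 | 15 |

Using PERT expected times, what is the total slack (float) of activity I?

te_A = (5 + 4·9 + 19)/6 = 60/6 = 10
te_B = (2 + 4·5 + 8)/6 = 30/6 = 5
te_C = (7 + 4·8 + 9)/6 = 48/6 = 8
te_D = (2 + 4·3 + 16)/6 = 30/6 = 5
te_E = (5 + 4·7 + 9)/6 = 42/6 = 7
te_F = (5 + 4·7 + 15)/6 = 48/6 = 8
te_G = (3 + 4·6 + 21)/6 = 48/6 = 8
te_H = (1 + 4·7 + 13)/6 = 42/6 = 7
te_I = (1 + 4·2 + 3)/6 = 12/6 = 2
te_J = (1 + 4·2 + 15)/6 = 24/6 = 4

Forward pass:
ES_A = 0; EF_A = 10
ES_B = 0; EF_B = 5
ES_C = 0; EF_C = 8
ES_D = 8; EF_D = 8+5 = 13
ES_E = 10; EF_E = 10+7 = 17
ES_F = 5; EF_F = 5+8 = 13
ES_G = 8; EF_G = 8+8 = 16
ES_H = 13; EF_H = 13+7 = 20
ES_I = max(EF_F=13, EF_G=16) = 16; EF_I = 16+2 = 18
ES_J = max(EF_B=5, EF_E=17, EF_F=13, EF_H=20, EF_I=18) = 20; EF_J = 20+4 = 24
Expected project duration μ = 24 days. Critical path: C → D → H → J.

Backward pass:
LF_J = 24; LS_J = 24−4 = 20
LF_I = LS_J = 20; LS_I = 20−2 = 18
LF_H = LS_J = 20; LS_H = 20−7 = 13
LF_G = LS_I = 18; LS_G = 18−8 = 10
LF_F = min(LS_I=18, LS_J=20) = 18; LS_F = 18−8 = 10
LF_E = LS_J = 20; LS_E = 20−7 = 13
LF_D = LS_H = 13; LS_D = 13−5 = 8
LF_C = min(LS_D=8, LS_G=10) = 8; LS_C = 8−8 = 0
LF_B = min(LS_F=10, LS_J=20) = 10; LS_B = 10−5 = 5
LF_A = LS_E = 13; LS_A = 13−10 = 3
Slack_I = LS_I − ES_I = 18 − 16 = 2

2 days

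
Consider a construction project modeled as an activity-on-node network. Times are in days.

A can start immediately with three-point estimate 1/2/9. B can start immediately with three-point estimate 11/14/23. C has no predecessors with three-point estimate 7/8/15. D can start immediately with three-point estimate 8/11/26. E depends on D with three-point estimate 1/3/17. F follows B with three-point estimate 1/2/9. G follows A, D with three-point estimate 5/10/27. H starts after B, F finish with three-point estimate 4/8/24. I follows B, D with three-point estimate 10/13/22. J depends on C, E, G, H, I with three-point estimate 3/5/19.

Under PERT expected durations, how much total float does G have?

4 days

te_A = (1 + 4·2 + 9)/6 = 18/6 = 3
te_B = (11 + 4·14 + 23)/6 = 90/6 = 15
te_C = (7 + 4·8 + 15)/6 = 54/6 = 9
te_D = (8 + 4·11 + 26)/6 = 78/6 = 13
te_E = (1 + 4·3 + 17)/6 = 30/6 = 5
te_F = (1 + 4·2 + 9)/6 = 18/6 = 3
te_G = (5 + 4·10 + 27)/6 = 72/6 = 12
te_H = (4 + 4·8 + 24)/6 = 60/6 = 10
te_I = (10 + 4·13 + 22)/6 = 84/6 = 14
te_J = (3 + 4·5 + 19)/6 = 42/6 = 7

Forward pass:
ES_A = 0; EF_A = 3
ES_B = 0; EF_B = 15
ES_C = 0; EF_C = 9
ES_D = 0; EF_D = 13
ES_E = 13; EF_E = 13+5 = 18
ES_F = 15; EF_F = 15+3 = 18
ES_G = max(EF_A=3, EF_D=13) = 13; EF_G = 13+12 = 25
ES_H = max(EF_B=15, EF_F=18) = 18; EF_H = 18+10 = 28
ES_I = max(EF_B=15, EF_D=13) = 15; EF_I = 15+14 = 29
ES_J = max(EF_C=9, EF_E=18, EF_G=25, EF_H=28, EF_I=29) = 29; EF_J = 29+7 = 36
Expected project duration μ = 36 days. Critical path: B → I → J.

Backward pass:
LF_J = 36; LS_J = 36−7 = 29
LF_I = LS_J = 29; LS_I = 29−14 = 15
LF_H = LS_J = 29; LS_H = 29−10 = 19
LF_G = LS_J = 29; LS_G = 29−12 = 17
LF_F = LS_H = 19; LS_F = 19−3 = 16
LF_E = LS_J = 29; LS_E = 29−5 = 24
LF_D = min(LS_E=24, LS_G=17, LS_I=15) = 15; LS_D = 15−13 = 2
LF_C = LS_J = 29; LS_C = 29−9 = 20
LF_B = min(LS_F=16, LS_H=19, LS_I=15) = 15; LS_B = 15−15 = 0
LF_A = LS_G = 17; LS_A = 17−3 = 14
Slack_G = LS_G − ES_G = 17 − 13 = 4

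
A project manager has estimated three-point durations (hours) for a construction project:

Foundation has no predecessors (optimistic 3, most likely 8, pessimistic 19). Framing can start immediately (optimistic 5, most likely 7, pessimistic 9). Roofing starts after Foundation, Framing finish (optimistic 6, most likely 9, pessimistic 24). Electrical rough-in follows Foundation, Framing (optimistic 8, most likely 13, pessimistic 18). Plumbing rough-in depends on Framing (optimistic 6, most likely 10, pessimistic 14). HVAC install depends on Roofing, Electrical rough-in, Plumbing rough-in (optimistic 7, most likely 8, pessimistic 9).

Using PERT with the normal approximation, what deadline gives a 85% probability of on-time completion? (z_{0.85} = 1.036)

33.3 hours

te_Foundation = (3 + 4·8 + 19)/6 = 54/6 = 9; σ²_Foundation = ((19−3)/6)² = 7.111
te_Framing = (5 + 4·7 + 9)/6 = 42/6 = 7; σ²_Framing = ((9−5)/6)² = 0.444
te_Roofing = (6 + 4·9 + 24)/6 = 66/6 = 11; σ²_Roofing = ((24−6)/6)² = 9.000
te_Electrical rough-in = (8 + 4·13 + 18)/6 = 78/6 = 13; σ²_Electrical rough-in = ((18−8)/6)² = 2.778
te_Plumbing rough-in = (6 + 4·10 + 14)/6 = 60/6 = 10; σ²_Plumbing rough-in = ((14−6)/6)² = 1.778
te_HVAC install = (7 + 4·8 + 9)/6 = 48/6 = 8; σ²_HVAC install = ((9−7)/6)² = 0.111

Forward pass:
ES_Foundation = 0; EF_Foundation = 9
ES_Framing = 0; EF_Framing = 7
ES_Roofing = max(EF_Foundation=9, EF_Framing=7) = 9; EF_Roofing = 9+11 = 20
ES_Electrical rough-in = max(EF_Foundation=9, EF_Framing=7) = 9; EF_Electrical rough-in = 9+13 = 22
ES_Plumbing rough-in = 7; EF_Plumbing rough-in = 7+10 = 17
ES_HVAC install = max(EF_Roofing=20, EF_Electrical rough-in=22, EF_Plumbing rough-in=17) = 22; EF_HVAC install = 22+8 = 30
Expected project duration μ = 30 hours. Critical path: Foundation → Electrical rough-in → HVAC install.

Variance along critical path = 7.111 + 2.778 + 0.111 = 10.000; σ = 3.162 hours.
D = μ + z·σ = 30 + 1.036·3.162 = 33.3 hours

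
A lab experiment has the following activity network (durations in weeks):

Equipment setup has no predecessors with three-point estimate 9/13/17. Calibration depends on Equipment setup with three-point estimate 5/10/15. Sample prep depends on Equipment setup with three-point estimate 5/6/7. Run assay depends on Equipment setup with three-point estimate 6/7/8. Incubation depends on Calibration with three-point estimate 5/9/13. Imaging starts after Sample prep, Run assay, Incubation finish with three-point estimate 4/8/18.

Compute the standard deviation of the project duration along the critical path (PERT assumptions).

te_Equipment setup = (9 + 4·13 + 17)/6 = 78/6 = 13; σ²_Equipment setup = ((17−9)/6)² = 1.778
te_Calibration = (5 + 4·10 + 15)/6 = 60/6 = 10; σ²_Calibration = ((15−5)/6)² = 2.778
te_Sample prep = (5 + 4·6 + 7)/6 = 36/6 = 6; σ²_Sample prep = ((7−5)/6)² = 0.111
te_Run assay = (6 + 4·7 + 8)/6 = 42/6 = 7; σ²_Run assay = ((8−6)/6)² = 0.111
te_Incubation = (5 + 4·9 + 13)/6 = 54/6 = 9; σ²_Incubation = ((13−5)/6)² = 1.778
te_Imaging = (4 + 4·8 + 18)/6 = 54/6 = 9; σ²_Imaging = ((18−4)/6)² = 5.444

Forward pass:
ES_Equipment setup = 0; EF_Equipment setup = 13
ES_Calibration = 13; EF_Calibration = 13+10 = 23
ES_Sample prep = 13; EF_Sample prep = 13+6 = 19
ES_Run assay = 13; EF_Run assay = 13+7 = 20
ES_Incubation = 23; EF_Incubation = 23+9 = 32
ES_Imaging = max(EF_Sample prep=19, EF_Run assay=20, EF_Incubation=32) = 32; EF_Imaging = 32+9 = 41
Expected project duration μ = 41 weeks. Critical path: Equipment setup → Calibration → Incubation → Imaging.

Variance along critical path = 1.778 + 2.778 + 1.778 + 5.444 = 11.778
σ = √11.778 = 3.432 weeks

3.43 weeks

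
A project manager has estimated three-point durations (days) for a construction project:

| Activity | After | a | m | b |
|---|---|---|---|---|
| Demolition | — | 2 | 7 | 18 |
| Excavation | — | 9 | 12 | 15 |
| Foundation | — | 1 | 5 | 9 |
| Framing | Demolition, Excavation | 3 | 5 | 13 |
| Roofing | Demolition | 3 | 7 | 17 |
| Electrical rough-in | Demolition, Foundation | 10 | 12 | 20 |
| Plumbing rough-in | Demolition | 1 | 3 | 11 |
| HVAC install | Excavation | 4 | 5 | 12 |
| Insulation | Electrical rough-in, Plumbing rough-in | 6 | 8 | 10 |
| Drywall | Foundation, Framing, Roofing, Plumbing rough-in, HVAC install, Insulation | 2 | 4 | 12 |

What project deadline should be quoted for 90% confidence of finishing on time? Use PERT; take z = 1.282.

te_Demolition = (2 + 4·7 + 18)/6 = 48/6 = 8; σ²_Demolition = ((18−2)/6)² = 7.111
te_Excavation = (9 + 4·12 + 15)/6 = 72/6 = 12; σ²_Excavation = ((15−9)/6)² = 1.000
te_Foundation = (1 + 4·5 + 9)/6 = 30/6 = 5; σ²_Foundation = ((9−1)/6)² = 1.778
te_Framing = (3 + 4·5 + 13)/6 = 36/6 = 6; σ²_Framing = ((13−3)/6)² = 2.778
te_Roofing = (3 + 4·7 + 17)/6 = 48/6 = 8; σ²_Roofing = ((17−3)/6)² = 5.444
te_Electrical rough-in = (10 + 4·12 + 20)/6 = 78/6 = 13; σ²_Electrical rough-in = ((20−10)/6)² = 2.778
te_Plumbing rough-in = (1 + 4·3 + 11)/6 = 24/6 = 4; σ²_Plumbing rough-in = ((11−1)/6)² = 2.778
te_HVAC install = (4 + 4·5 + 12)/6 = 36/6 = 6; σ²_HVAC install = ((12−4)/6)² = 1.778
te_Insulation = (6 + 4·8 + 10)/6 = 48/6 = 8; σ²_Insulation = ((10−6)/6)² = 0.444
te_Drywall = (2 + 4·4 + 12)/6 = 30/6 = 5; σ²_Drywall = ((12−2)/6)² = 2.778

Forward pass:
ES_Demolition = 0; EF_Demolition = 8
ES_Excavation = 0; EF_Excavation = 12
ES_Foundation = 0; EF_Foundation = 5
ES_Framing = max(EF_Demolition=8, EF_Excavation=12) = 12; EF_Framing = 12+6 = 18
ES_Roofing = 8; EF_Roofing = 8+8 = 16
ES_Electrical rough-in = max(EF_Demolition=8, EF_Foundation=5) = 8; EF_Electrical rough-in = 8+13 = 21
ES_Plumbing rough-in = 8; EF_Plumbing rough-in = 8+4 = 12
ES_HVAC install = 12; EF_HVAC install = 12+6 = 18
ES_Insulation = max(EF_Electrical rough-in=21, EF_Plumbing rough-in=12) = 21; EF_Insulation = 21+8 = 29
ES_Drywall = max(EF_Foundation=5, EF_Framing=18, EF_Roofing=16, EF_Plumbing rough-in=12, EF_HVAC install=18, EF_Insulation=29) = 29; EF_Drywall = 29+5 = 34
Expected project duration μ = 34 days. Critical path: Demolition → Electrical rough-in → Insulation → Drywall.

Variance along critical path = 7.111 + 2.778 + 0.444 + 2.778 = 13.111; σ = 3.621 days.
D = μ + z·σ = 34 + 1.282·3.621 = 38.6 days

38.6 days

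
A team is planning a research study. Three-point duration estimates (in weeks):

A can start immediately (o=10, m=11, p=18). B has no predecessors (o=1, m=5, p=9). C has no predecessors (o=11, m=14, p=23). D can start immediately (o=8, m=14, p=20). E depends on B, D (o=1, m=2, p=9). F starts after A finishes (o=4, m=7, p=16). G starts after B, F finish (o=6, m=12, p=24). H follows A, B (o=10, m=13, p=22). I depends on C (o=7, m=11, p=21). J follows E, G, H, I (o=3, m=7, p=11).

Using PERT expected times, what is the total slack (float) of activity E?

te_A = (10 + 4·11 + 18)/6 = 72/6 = 12
te_B = (1 + 4·5 + 9)/6 = 30/6 = 5
te_C = (11 + 4·14 + 23)/6 = 90/6 = 15
te_D = (8 + 4·14 + 20)/6 = 84/6 = 14
te_E = (1 + 4·2 + 9)/6 = 18/6 = 3
te_F = (4 + 4·7 + 16)/6 = 48/6 = 8
te_G = (6 + 4·12 + 24)/6 = 78/6 = 13
te_H = (10 + 4·13 + 22)/6 = 84/6 = 14
te_I = (7 + 4·11 + 21)/6 = 72/6 = 12
te_J = (3 + 4·7 + 11)/6 = 42/6 = 7

Forward pass:
ES_A = 0; EF_A = 12
ES_B = 0; EF_B = 5
ES_C = 0; EF_C = 15
ES_D = 0; EF_D = 14
ES_E = max(EF_B=5, EF_D=14) = 14; EF_E = 14+3 = 17
ES_F = 12; EF_F = 12+8 = 20
ES_G = max(EF_B=5, EF_F=20) = 20; EF_G = 20+13 = 33
ES_H = max(EF_A=12, EF_B=5) = 12; EF_H = 12+14 = 26
ES_I = 15; EF_I = 15+12 = 27
ES_J = max(EF_E=17, EF_G=33, EF_H=26, EF_I=27) = 33; EF_J = 33+7 = 40
Expected project duration μ = 40 weeks. Critical path: A → F → G → J.

Backward pass:
LF_J = 40; LS_J = 40−7 = 33
LF_I = LS_J = 33; LS_I = 33−12 = 21
LF_H = LS_J = 33; LS_H = 33−14 = 19
LF_G = LS_J = 33; LS_G = 33−13 = 20
LF_F = LS_G = 20; LS_F = 20−8 = 12
LF_E = LS_J = 33; LS_E = 33−3 = 30
LF_D = LS_E = 30; LS_D = 30−14 = 16
LF_C = LS_I = 21; LS_C = 21−15 = 6
LF_B = min(LS_E=30, LS_G=20, LS_H=19) = 19; LS_B = 19−5 = 14
LF_A = min(LS_F=12, LS_H=19) = 12; LS_A = 12−12 = 0
Slack_E = LS_E − ES_E = 30 − 14 = 16

16 weeks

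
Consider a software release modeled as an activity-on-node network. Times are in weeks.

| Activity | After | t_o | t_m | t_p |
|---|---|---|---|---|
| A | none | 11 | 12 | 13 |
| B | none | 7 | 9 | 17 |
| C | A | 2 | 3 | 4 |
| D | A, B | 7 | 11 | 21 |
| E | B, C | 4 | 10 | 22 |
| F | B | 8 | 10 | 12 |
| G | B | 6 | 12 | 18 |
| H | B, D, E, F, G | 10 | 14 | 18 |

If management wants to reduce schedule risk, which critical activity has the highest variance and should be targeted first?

te_A = (11 + 4·12 + 13)/6 = 72/6 = 12; σ²_A = ((13−11)/6)² = 0.111
te_B = (7 + 4·9 + 17)/6 = 60/6 = 10; σ²_B = ((17−7)/6)² = 2.778
te_C = (2 + 4·3 + 4)/6 = 18/6 = 3; σ²_C = ((4−2)/6)² = 0.111
te_D = (7 + 4·11 + 21)/6 = 72/6 = 12; σ²_D = ((21−7)/6)² = 5.444
te_E = (4 + 4·10 + 22)/6 = 66/6 = 11; σ²_E = ((22−4)/6)² = 9.000
te_F = (8 + 4·10 + 12)/6 = 60/6 = 10; σ²_F = ((12−8)/6)² = 0.444
te_G = (6 + 4·12 + 18)/6 = 72/6 = 12; σ²_G = ((18−6)/6)² = 4.000
te_H = (10 + 4·14 + 18)/6 = 84/6 = 14; σ²_H = ((18−10)/6)² = 1.778

Forward pass:
ES_A = 0; EF_A = 12
ES_B = 0; EF_B = 10
ES_C = 12; EF_C = 12+3 = 15
ES_D = max(EF_A=12, EF_B=10) = 12; EF_D = 12+12 = 24
ES_E = max(EF_B=10, EF_C=15) = 15; EF_E = 15+11 = 26
ES_F = 10; EF_F = 10+10 = 20
ES_G = 10; EF_G = 10+12 = 22
ES_H = max(EF_B=10, EF_D=24, EF_E=26, EF_F=20, EF_G=22) = 26; EF_H = 26+14 = 40
Expected project duration μ = 40 weeks. Critical path: A → C → E → H.

Variances on critical path: σ²_A=0.111, σ²_C=0.111, σ²_E=9.000, σ²_H=1.778.
Largest is σ²_E = 9.000.

E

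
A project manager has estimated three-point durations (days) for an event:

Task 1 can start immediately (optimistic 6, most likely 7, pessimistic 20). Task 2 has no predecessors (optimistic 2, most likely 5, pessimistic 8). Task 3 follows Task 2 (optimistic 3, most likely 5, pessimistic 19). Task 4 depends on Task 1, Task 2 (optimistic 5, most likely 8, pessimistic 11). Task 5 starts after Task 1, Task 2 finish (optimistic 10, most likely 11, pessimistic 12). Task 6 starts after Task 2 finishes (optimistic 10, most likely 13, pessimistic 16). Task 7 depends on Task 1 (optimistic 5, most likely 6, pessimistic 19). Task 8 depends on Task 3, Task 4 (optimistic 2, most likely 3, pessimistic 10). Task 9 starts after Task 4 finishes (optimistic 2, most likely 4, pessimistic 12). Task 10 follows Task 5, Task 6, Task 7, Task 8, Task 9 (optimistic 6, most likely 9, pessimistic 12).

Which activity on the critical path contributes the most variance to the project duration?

Task 1

te_Task 1 = (6 + 4·7 + 20)/6 = 54/6 = 9; σ²_Task 1 = ((20−6)/6)² = 5.444
te_Task 2 = (2 + 4·5 + 8)/6 = 30/6 = 5; σ²_Task 2 = ((8−2)/6)² = 1.000
te_Task 3 = (3 + 4·5 + 19)/6 = 42/6 = 7; σ²_Task 3 = ((19−3)/6)² = 7.111
te_Task 4 = (5 + 4·8 + 11)/6 = 48/6 = 8; σ²_Task 4 = ((11−5)/6)² = 1.000
te_Task 5 = (10 + 4·11 + 12)/6 = 66/6 = 11; σ²_Task 5 = ((12−10)/6)² = 0.111
te_Task 6 = (10 + 4·13 + 16)/6 = 78/6 = 13; σ²_Task 6 = ((16−10)/6)² = 1.000
te_Task 7 = (5 + 4·6 + 19)/6 = 48/6 = 8; σ²_Task 7 = ((19−5)/6)² = 5.444
te_Task 8 = (2 + 4·3 + 10)/6 = 24/6 = 4; σ²_Task 8 = ((10−2)/6)² = 1.778
te_Task 9 = (2 + 4·4 + 12)/6 = 30/6 = 5; σ²_Task 9 = ((12−2)/6)² = 2.778
te_Task 10 = (6 + 4·9 + 12)/6 = 54/6 = 9; σ²_Task 10 = ((12−6)/6)² = 1.000

Forward pass:
ES_Task 1 = 0; EF_Task 1 = 9
ES_Task 2 = 0; EF_Task 2 = 5
ES_Task 3 = 5; EF_Task 3 = 5+7 = 12
ES_Task 4 = max(EF_Task 1=9, EF_Task 2=5) = 9; EF_Task 4 = 9+8 = 17
ES_Task 5 = max(EF_Task 1=9, EF_Task 2=5) = 9; EF_Task 5 = 9+11 = 20
ES_Task 6 = 5; EF_Task 6 = 5+13 = 18
ES_Task 7 = 9; EF_Task 7 = 9+8 = 17
ES_Task 8 = max(EF_Task 3=12, EF_Task 4=17) = 17; EF_Task 8 = 17+4 = 21
ES_Task 9 = 17; EF_Task 9 = 17+5 = 22
ES_Task 10 = max(EF_Task 5=20, EF_Task 6=18, EF_Task 7=17, EF_Task 8=21, EF_Task 9=22) = 22; EF_Task 10 = 22+9 = 31
Expected project duration μ = 31 days. Critical path: Task 1 → Task 4 → Task 9 → Task 10.

Variances on critical path: σ²_Task 1=5.444, σ²_Task 4=1.000, σ²_Task 9=2.778, σ²_Task 10=1.000.
Largest is σ²_Task 1 = 5.444.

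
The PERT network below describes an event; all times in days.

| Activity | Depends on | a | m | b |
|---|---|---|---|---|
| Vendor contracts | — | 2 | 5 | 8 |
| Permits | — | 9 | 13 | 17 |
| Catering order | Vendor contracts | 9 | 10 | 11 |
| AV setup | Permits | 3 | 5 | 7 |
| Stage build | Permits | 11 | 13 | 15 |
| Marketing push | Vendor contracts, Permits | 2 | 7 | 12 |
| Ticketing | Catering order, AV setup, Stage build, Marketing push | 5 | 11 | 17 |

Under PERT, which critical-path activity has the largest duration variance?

Ticketing

te_Vendor contracts = (2 + 4·5 + 8)/6 = 30/6 = 5; σ²_Vendor contracts = ((8−2)/6)² = 1.000
te_Permits = (9 + 4·13 + 17)/6 = 78/6 = 13; σ²_Permits = ((17−9)/6)² = 1.778
te_Catering order = (9 + 4·10 + 11)/6 = 60/6 = 10; σ²_Catering order = ((11−9)/6)² = 0.111
te_AV setup = (3 + 4·5 + 7)/6 = 30/6 = 5; σ²_AV setup = ((7−3)/6)² = 0.444
te_Stage build = (11 + 4·13 + 15)/6 = 78/6 = 13; σ²_Stage build = ((15−11)/6)² = 0.444
te_Marketing push = (2 + 4·7 + 12)/6 = 42/6 = 7; σ²_Marketing push = ((12−2)/6)² = 2.778
te_Ticketing = (5 + 4·11 + 17)/6 = 66/6 = 11; σ²_Ticketing = ((17−5)/6)² = 4.000

Forward pass:
ES_Vendor contracts = 0; EF_Vendor contracts = 5
ES_Permits = 0; EF_Permits = 13
ES_Catering order = 5; EF_Catering order = 5+10 = 15
ES_AV setup = 13; EF_AV setup = 13+5 = 18
ES_Stage build = 13; EF_Stage build = 13+13 = 26
ES_Marketing push = max(EF_Vendor contracts=5, EF_Permits=13) = 13; EF_Marketing push = 13+7 = 20
ES_Ticketing = max(EF_Catering order=15, EF_AV setup=18, EF_Stage build=26, EF_Marketing push=20) = 26; EF_Ticketing = 26+11 = 37
Expected project duration μ = 37 days. Critical path: Permits → Stage build → Ticketing.

Variances on critical path: σ²_Permits=1.778, σ²_Stage build=0.444, σ²_Ticketing=4.000.
Largest is σ²_Ticketing = 4.000.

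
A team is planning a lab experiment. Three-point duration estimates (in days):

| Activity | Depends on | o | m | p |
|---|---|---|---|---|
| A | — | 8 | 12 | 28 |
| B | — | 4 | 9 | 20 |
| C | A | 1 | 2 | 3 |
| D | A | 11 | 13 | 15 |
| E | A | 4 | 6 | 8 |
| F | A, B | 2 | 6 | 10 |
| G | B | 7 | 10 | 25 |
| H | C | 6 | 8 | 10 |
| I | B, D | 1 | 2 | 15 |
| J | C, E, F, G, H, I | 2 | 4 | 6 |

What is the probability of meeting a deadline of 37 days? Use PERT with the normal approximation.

te_A = (8 + 4·12 + 28)/6 = 84/6 = 14; σ²_A = ((28−8)/6)² = 11.111
te_B = (4 + 4·9 + 20)/6 = 60/6 = 10; σ²_B = ((20−4)/6)² = 7.111
te_C = (1 + 4·2 + 3)/6 = 12/6 = 2; σ²_C = ((3−1)/6)² = 0.111
te_D = (11 + 4·13 + 15)/6 = 78/6 = 13; σ²_D = ((15−11)/6)² = 0.444
te_E = (4 + 4·6 + 8)/6 = 36/6 = 6; σ²_E = ((8−4)/6)² = 0.444
te_F = (2 + 4·6 + 10)/6 = 36/6 = 6; σ²_F = ((10−2)/6)² = 1.778
te_G = (7 + 4·10 + 25)/6 = 72/6 = 12; σ²_G = ((25−7)/6)² = 9.000
te_H = (6 + 4·8 + 10)/6 = 48/6 = 8; σ²_H = ((10−6)/6)² = 0.444
te_I = (1 + 4·2 + 15)/6 = 24/6 = 4; σ²_I = ((15−1)/6)² = 5.444
te_J = (2 + 4·4 + 6)/6 = 24/6 = 4; σ²_J = ((6−2)/6)² = 0.444

Forward pass:
ES_A = 0; EF_A = 14
ES_B = 0; EF_B = 10
ES_C = 14; EF_C = 14+2 = 16
ES_D = 14; EF_D = 14+13 = 27
ES_E = 14; EF_E = 14+6 = 20
ES_F = max(EF_A=14, EF_B=10) = 14; EF_F = 14+6 = 20
ES_G = 10; EF_G = 10+12 = 22
ES_H = 16; EF_H = 16+8 = 24
ES_I = max(EF_B=10, EF_D=27) = 27; EF_I = 27+4 = 31
ES_J = max(EF_C=16, EF_E=20, EF_F=20, EF_G=22, EF_H=24, EF_I=31) = 31; EF_J = 31+4 = 35
Expected project duration μ = 35 days. Critical path: A → D → I → J.

Variance along critical path = 11.111 + 0.444 + 5.444 + 0.444 = 17.444; σ = √17.444 = 4.177 days.
Z = (37 − 35) / 4.177 = 0.479
P(T ≤ 37) = Φ(0.479) ≈ 0.684

0.684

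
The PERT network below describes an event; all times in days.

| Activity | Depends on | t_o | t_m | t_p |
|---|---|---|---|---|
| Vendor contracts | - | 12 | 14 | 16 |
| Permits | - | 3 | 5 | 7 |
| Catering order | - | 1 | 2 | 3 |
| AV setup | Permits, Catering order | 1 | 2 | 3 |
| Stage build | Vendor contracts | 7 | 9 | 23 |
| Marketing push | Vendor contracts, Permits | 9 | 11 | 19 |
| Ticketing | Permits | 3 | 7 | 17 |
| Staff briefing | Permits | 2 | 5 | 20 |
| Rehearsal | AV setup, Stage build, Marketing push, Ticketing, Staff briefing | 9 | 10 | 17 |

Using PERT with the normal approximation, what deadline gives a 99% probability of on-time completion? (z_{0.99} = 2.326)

te_Vendor contracts = (12 + 4·14 + 16)/6 = 84/6 = 14; σ²_Vendor contracts = ((16−12)/6)² = 0.444
te_Permits = (3 + 4·5 + 7)/6 = 30/6 = 5; σ²_Permits = ((7−3)/6)² = 0.444
te_Catering order = (1 + 4·2 + 3)/6 = 12/6 = 2; σ²_Catering order = ((3−1)/6)² = 0.111
te_AV setup = (1 + 4·2 + 3)/6 = 12/6 = 2; σ²_AV setup = ((3−1)/6)² = 0.111
te_Stage build = (7 + 4·9 + 23)/6 = 66/6 = 11; σ²_Stage build = ((23−7)/6)² = 7.111
te_Marketing push = (9 + 4·11 + 19)/6 = 72/6 = 12; σ²_Marketing push = ((19−9)/6)² = 2.778
te_Ticketing = (3 + 4·7 + 17)/6 = 48/6 = 8; σ²_Ticketing = ((17−3)/6)² = 5.444
te_Staff briefing = (2 + 4·5 + 20)/6 = 42/6 = 7; σ²_Staff briefing = ((20−2)/6)² = 9.000
te_Rehearsal = (9 + 4·10 + 17)/6 = 66/6 = 11; σ²_Rehearsal = ((17−9)/6)² = 1.778

Forward pass:
ES_Vendor contracts = 0; EF_Vendor contracts = 14
ES_Permits = 0; EF_Permits = 5
ES_Catering order = 0; EF_Catering order = 2
ES_AV setup = max(EF_Permits=5, EF_Catering order=2) = 5; EF_AV setup = 5+2 = 7
ES_Stage build = 14; EF_Stage build = 14+11 = 25
ES_Marketing push = max(EF_Vendor contracts=14, EF_Permits=5) = 14; EF_Marketing push = 14+12 = 26
ES_Ticketing = 5; EF_Ticketing = 5+8 = 13
ES_Staff briefing = 5; EF_Staff briefing = 5+7 = 12
ES_Rehearsal = max(EF_AV setup=7, EF_Stage build=25, EF_Marketing push=26, EF_Ticketing=13, EF_Staff briefing=12) = 26; EF_Rehearsal = 26+11 = 37
Expected project duration μ = 37 days. Critical path: Vendor contracts → Marketing push → Rehearsal.

Variance along critical path = 0.444 + 2.778 + 1.778 = 5.000; σ = 2.236 days.
D = μ + z·σ = 37 + 2.326·2.236 = 42.2 days

42.2 days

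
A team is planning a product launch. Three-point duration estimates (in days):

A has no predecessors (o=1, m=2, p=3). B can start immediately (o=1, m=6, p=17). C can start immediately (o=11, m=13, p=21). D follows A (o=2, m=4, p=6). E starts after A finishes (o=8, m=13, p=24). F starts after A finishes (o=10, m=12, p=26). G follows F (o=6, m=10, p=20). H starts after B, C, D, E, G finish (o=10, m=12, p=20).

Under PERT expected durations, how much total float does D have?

te_A = (1 + 4·2 + 3)/6 = 12/6 = 2
te_B = (1 + 4·6 + 17)/6 = 42/6 = 7
te_C = (11 + 4·13 + 21)/6 = 84/6 = 14
te_D = (2 + 4·4 + 6)/6 = 24/6 = 4
te_E = (8 + 4·13 + 24)/6 = 84/6 = 14
te_F = (10 + 4·12 + 26)/6 = 84/6 = 14
te_G = (6 + 4·10 + 20)/6 = 66/6 = 11
te_H = (10 + 4·12 + 20)/6 = 78/6 = 13

Forward pass:
ES_A = 0; EF_A = 2
ES_B = 0; EF_B = 7
ES_C = 0; EF_C = 14
ES_D = 2; EF_D = 2+4 = 6
ES_E = 2; EF_E = 2+14 = 16
ES_F = 2; EF_F = 2+14 = 16
ES_G = 16; EF_G = 16+11 = 27
ES_H = max(EF_B=7, EF_C=14, EF_D=6, EF_E=16, EF_G=27) = 27; EF_H = 27+13 = 40
Expected project duration μ = 40 days. Critical path: A → F → G → H.

Backward pass:
LF_H = 40; LS_H = 40−13 = 27
LF_G = LS_H = 27; LS_G = 27−11 = 16
LF_F = LS_G = 16; LS_F = 16−14 = 2
LF_E = LS_H = 27; LS_E = 27−14 = 13
LF_D = LS_H = 27; LS_D = 27−4 = 23
LF_C = LS_H = 27; LS_C = 27−14 = 13
LF_B = LS_H = 27; LS_B = 27−7 = 20
LF_A = min(LS_D=23, LS_E=13, LS_F=2) = 2; LS_A = 2−2 = 0
Slack_D = LS_D − ES_D = 23 − 2 = 21

21 days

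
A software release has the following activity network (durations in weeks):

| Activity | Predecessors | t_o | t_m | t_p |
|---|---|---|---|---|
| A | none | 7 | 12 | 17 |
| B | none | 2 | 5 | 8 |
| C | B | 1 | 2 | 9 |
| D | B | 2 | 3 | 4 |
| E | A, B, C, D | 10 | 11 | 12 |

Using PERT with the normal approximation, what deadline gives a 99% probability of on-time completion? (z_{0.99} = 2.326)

27.0 weeks

te_A = (7 + 4·12 + 17)/6 = 72/6 = 12; σ²_A = ((17−7)/6)² = 2.778
te_B = (2 + 4·5 + 8)/6 = 30/6 = 5; σ²_B = ((8−2)/6)² = 1.000
te_C = (1 + 4·2 + 9)/6 = 18/6 = 3; σ²_C = ((9−1)/6)² = 1.778
te_D = (2 + 4·3 + 4)/6 = 18/6 = 3; σ²_D = ((4−2)/6)² = 0.111
te_E = (10 + 4·11 + 12)/6 = 66/6 = 11; σ²_E = ((12−10)/6)² = 0.111

Forward pass:
ES_A = 0; EF_A = 12
ES_B = 0; EF_B = 5
ES_C = 5; EF_C = 5+3 = 8
ES_D = 5; EF_D = 5+3 = 8
ES_E = max(EF_A=12, EF_B=5, EF_C=8, EF_D=8) = 12; EF_E = 12+11 = 23
Expected project duration μ = 23 weeks. Critical path: A → E.

Variance along critical path = 2.778 + 0.111 = 2.889; σ = 1.700 weeks.
D = μ + z·σ = 23 + 2.326·1.700 = 27.0 weeks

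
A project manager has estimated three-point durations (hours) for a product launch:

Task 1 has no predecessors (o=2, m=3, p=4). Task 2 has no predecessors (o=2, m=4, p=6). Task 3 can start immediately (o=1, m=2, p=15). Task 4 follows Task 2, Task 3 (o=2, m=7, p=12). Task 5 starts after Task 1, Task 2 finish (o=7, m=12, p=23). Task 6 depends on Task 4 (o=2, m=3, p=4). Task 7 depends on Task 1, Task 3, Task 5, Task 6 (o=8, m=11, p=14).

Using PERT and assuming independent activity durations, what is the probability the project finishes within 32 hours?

te_Task 1 = (2 + 4·3 + 4)/6 = 18/6 = 3; σ²_Task 1 = ((4−2)/6)² = 0.111
te_Task 2 = (2 + 4·4 + 6)/6 = 24/6 = 4; σ²_Task 2 = ((6−2)/6)² = 0.444
te_Task 3 = (1 + 4·2 + 15)/6 = 24/6 = 4; σ²_Task 3 = ((15−1)/6)² = 5.444
te_Task 4 = (2 + 4·7 + 12)/6 = 42/6 = 7; σ²_Task 4 = ((12−2)/6)² = 2.778
te_Task 5 = (7 + 4·12 + 23)/6 = 78/6 = 13; σ²_Task 5 = ((23−7)/6)² = 7.111
te_Task 6 = (2 + 4·3 + 4)/6 = 18/6 = 3; σ²_Task 6 = ((4−2)/6)² = 0.111
te_Task 7 = (8 + 4·11 + 14)/6 = 66/6 = 11; σ²_Task 7 = ((14−8)/6)² = 1.000

Forward pass:
ES_Task 1 = 0; EF_Task 1 = 3
ES_Task 2 = 0; EF_Task 2 = 4
ES_Task 3 = 0; EF_Task 3 = 4
ES_Task 4 = max(EF_Task 2=4, EF_Task 3=4) = 4; EF_Task 4 = 4+7 = 11
ES_Task 5 = max(EF_Task 1=3, EF_Task 2=4) = 4; EF_Task 5 = 4+13 = 17
ES_Task 6 = 11; EF_Task 6 = 11+3 = 14
ES_Task 7 = max(EF_Task 1=3, EF_Task 3=4, EF_Task 5=17, EF_Task 6=14) = 17; EF_Task 7 = 17+11 = 28
Expected project duration μ = 28 hours. Critical path: Task 2 → Task 5 → Task 7.

Variance along critical path = 0.444 + 7.111 + 1.000 = 8.556; σ = √8.556 = 2.925 hours.
Z = (32 − 28) / 2.925 = 1.368
P(T ≤ 32) = Φ(1.368) ≈ 0.914

0.914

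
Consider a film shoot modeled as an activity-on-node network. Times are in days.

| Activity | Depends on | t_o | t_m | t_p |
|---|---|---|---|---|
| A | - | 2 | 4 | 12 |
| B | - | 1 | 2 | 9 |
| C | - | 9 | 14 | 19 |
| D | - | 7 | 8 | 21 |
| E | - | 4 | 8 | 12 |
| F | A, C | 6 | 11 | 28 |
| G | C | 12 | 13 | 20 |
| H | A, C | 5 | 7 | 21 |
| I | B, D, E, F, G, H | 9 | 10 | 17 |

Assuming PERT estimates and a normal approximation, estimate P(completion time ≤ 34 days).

0.023

te_A = (2 + 4·4 + 12)/6 = 30/6 = 5; σ²_A = ((12−2)/6)² = 2.778
te_B = (1 + 4·2 + 9)/6 = 18/6 = 3; σ²_B = ((9−1)/6)² = 1.778
te_C = (9 + 4·14 + 19)/6 = 84/6 = 14; σ²_C = ((19−9)/6)² = 2.778
te_D = (7 + 4·8 + 21)/6 = 60/6 = 10; σ²_D = ((21−7)/6)² = 5.444
te_E = (4 + 4·8 + 12)/6 = 48/6 = 8; σ²_E = ((12−4)/6)² = 1.778
te_F = (6 + 4·11 + 28)/6 = 78/6 = 13; σ²_F = ((28−6)/6)² = 13.444
te_G = (12 + 4·13 + 20)/6 = 84/6 = 14; σ²_G = ((20−12)/6)² = 1.778
te_H = (5 + 4·7 + 21)/6 = 54/6 = 9; σ²_H = ((21−5)/6)² = 7.111
te_I = (9 + 4·10 + 17)/6 = 66/6 = 11; σ²_I = ((17−9)/6)² = 1.778

Forward pass:
ES_A = 0; EF_A = 5
ES_B = 0; EF_B = 3
ES_C = 0; EF_C = 14
ES_D = 0; EF_D = 10
ES_E = 0; EF_E = 8
ES_F = max(EF_A=5, EF_C=14) = 14; EF_F = 14+13 = 27
ES_G = 14; EF_G = 14+14 = 28
ES_H = max(EF_A=5, EF_C=14) = 14; EF_H = 14+9 = 23
ES_I = max(EF_B=3, EF_D=10, EF_E=8, EF_F=27, EF_G=28, EF_H=23) = 28; EF_I = 28+11 = 39
Expected project duration μ = 39 days. Critical path: C → G → I.

Variance along critical path = 2.778 + 1.778 + 1.778 = 6.333; σ = √6.333 = 2.517 days.
Z = (34 − 39) / 2.517 = -1.987
P(T ≤ 34) = Φ(-1.987) ≈ 0.023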